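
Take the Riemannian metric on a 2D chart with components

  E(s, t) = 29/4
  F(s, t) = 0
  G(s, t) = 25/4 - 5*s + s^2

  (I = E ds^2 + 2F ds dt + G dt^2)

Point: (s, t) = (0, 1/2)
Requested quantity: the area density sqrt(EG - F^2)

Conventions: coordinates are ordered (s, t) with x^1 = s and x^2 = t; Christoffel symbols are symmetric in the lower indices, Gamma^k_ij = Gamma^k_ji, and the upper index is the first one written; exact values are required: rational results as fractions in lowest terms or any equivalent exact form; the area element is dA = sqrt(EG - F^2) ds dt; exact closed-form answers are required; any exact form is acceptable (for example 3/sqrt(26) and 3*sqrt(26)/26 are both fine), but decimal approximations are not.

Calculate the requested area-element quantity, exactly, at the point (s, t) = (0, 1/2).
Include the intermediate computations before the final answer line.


E = 29/4, F = 0, G = 25/4; EG - F^2 = 725/16

Answer: sqrt(EG - F^2) = 5*sqrt(29)/4


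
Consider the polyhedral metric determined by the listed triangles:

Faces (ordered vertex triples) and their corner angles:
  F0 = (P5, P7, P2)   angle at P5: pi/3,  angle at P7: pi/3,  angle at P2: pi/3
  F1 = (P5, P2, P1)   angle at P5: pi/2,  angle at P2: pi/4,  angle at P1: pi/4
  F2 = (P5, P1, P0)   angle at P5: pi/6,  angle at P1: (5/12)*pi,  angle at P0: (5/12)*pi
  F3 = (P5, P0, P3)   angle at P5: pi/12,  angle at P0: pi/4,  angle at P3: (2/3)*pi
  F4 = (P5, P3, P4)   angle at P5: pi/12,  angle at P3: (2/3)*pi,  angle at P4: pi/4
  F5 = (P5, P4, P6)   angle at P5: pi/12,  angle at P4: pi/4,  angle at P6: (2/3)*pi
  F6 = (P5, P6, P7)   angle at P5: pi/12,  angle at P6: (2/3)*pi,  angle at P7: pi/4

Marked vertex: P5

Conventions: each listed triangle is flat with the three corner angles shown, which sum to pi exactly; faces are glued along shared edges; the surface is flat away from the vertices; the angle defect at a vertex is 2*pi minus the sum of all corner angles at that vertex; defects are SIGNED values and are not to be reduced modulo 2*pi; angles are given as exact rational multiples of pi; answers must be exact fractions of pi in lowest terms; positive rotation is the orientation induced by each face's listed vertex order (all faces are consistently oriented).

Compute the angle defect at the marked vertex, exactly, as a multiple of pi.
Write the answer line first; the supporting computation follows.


Answer: defect(P5) = (2/3)*pi

Sum of corner angles at P5: (4/3)*pi
defect = 2*pi - (4/3)*pi


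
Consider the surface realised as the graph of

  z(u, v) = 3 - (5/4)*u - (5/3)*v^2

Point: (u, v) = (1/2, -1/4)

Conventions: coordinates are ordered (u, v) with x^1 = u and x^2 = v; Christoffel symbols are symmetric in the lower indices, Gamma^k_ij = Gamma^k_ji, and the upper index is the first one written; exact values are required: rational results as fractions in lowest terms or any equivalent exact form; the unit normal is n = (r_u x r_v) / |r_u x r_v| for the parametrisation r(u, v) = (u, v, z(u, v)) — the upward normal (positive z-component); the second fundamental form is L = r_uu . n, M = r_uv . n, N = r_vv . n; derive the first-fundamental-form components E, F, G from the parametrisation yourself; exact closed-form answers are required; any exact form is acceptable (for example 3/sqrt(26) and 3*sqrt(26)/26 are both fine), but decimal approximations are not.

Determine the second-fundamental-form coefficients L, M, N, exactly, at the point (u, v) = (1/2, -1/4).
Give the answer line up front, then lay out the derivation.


Answer: L = 0, M = 0, N = -40*sqrt(469)/469

z_u = -5/4, z_v = 5/6, z_uu = 0, z_uv = 0, z_vv = -10/3
E = 41/16, F = -25/24, G = 61/36; answer radicand W^2 = 469/144
unnormalised second-form numerators: l = 0, m = 0, n = -10/3; L = l/sqrt(469/144), and similarly M = m/sqrt(W^2), N = n/sqrt(W^2)


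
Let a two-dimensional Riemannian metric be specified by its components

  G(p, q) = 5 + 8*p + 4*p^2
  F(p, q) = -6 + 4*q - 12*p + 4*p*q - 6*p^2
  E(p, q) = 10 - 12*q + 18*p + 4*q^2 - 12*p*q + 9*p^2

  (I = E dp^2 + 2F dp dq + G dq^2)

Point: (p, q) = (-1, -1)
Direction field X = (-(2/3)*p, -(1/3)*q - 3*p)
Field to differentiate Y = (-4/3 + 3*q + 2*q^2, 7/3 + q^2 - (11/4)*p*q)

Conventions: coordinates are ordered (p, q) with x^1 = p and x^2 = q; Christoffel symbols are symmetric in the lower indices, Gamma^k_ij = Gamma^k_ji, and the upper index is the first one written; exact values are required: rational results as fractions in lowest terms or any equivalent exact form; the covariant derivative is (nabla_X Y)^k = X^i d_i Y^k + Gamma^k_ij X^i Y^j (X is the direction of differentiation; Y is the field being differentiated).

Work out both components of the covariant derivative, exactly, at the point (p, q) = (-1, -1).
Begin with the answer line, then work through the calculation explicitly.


Answer: (nabla_X Y)^p = 32/45, (nabla_X Y)^q = 13/3

E = 5, F = 0, G = 1 at the point
E_p = 12, E_q = -8, F_p = -4, F_q = 0, G_p = 0, G_q = 0
EG - F^2 = 5;  g^inv = (1/5) * [[1, 0], [0, 5]]
first-kind symbols [ij,l] = (1/2)(d_i g_jl + d_j g_il - d_l g_ij): [pp,p] = E_p/2 = 6, [pp,q] = F_p - E_q/2 = 0, [pq,p] = E_q/2 = -4, [pq,q] = G_p/2 = 0, [qq,p] = F_q - G_p/2 = 0, [qq,q] = G_q/2 = 0
Gamma^p_ij = (G*[ij,p] - F*[ij,q])/(EG - F^2), Gamma^q_ij = (E*[ij,q] - F*[ij,p])/(EG - F^2)
Gamma_ppp = 6/5, Gamma_ppq = -4/5, Gamma_pqq = 0, Gamma_qpp = 0, Gamma_qpq = 0, Gamma_qqq = 0
X = (2/3, 10/3), Y = (-7/3, 7/12) at the point


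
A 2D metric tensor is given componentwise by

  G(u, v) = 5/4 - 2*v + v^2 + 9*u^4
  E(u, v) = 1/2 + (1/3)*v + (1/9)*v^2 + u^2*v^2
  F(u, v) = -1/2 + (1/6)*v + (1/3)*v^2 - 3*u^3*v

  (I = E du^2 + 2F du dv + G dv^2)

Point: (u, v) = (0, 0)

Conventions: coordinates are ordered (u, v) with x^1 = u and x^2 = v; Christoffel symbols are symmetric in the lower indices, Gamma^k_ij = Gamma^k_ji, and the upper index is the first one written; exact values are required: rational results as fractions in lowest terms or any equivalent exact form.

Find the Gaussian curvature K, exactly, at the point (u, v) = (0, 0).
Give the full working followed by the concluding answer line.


E = 1/2, F = -1/2, G = 5/4, EG - F^2 = 3/8 at the point
E_u = 0, E_v = 1/3, F_u = 0, F_v = 1/6, G_u = 0, G_v = -2
E_vv = 2/9, F_uv = 0, G_uu = 0
Using the Brioschi determinant formula for K from the metric derivatives:
M1 = [[-E_vv/2 + F_uv - G_uu/2, E_u/2, F_u - E_v/2], [F_v - G_u/2, E, F], [G_v/2, F, G]] = [[-1/9, 0, -1/6], [1/6, 1/2, -1/2], [-1, -1/2, 5/4]]; det M1 = -1/9
M2 = [[0, E_v/2, G_u/2], [E_v/2, E, F], [G_u/2, F, G]] = [[0, 1/6, 0], [1/6, 1/2, -1/2], [0, -1/2, 5/4]]; det M2 = -5/144
det M1 - det M2 = -11/144; K = -11/144 / (3/8)^2 = -44/81

Answer: K = -44/81


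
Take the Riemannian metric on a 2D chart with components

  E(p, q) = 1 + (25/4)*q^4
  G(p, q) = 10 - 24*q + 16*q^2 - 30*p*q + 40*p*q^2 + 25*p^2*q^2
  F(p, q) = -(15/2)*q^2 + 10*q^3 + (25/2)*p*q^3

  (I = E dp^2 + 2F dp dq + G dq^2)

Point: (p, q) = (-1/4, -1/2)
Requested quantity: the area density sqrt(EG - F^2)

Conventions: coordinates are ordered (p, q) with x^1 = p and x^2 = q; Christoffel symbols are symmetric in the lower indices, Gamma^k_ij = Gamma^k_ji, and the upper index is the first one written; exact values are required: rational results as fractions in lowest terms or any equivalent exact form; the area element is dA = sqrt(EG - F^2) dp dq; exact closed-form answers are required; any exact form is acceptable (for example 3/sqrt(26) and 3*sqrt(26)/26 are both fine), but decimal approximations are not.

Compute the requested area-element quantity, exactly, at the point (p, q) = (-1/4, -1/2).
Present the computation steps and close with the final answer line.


E = 89/64, F = -175/64, G = 1289/64; EG - F^2 = 657/32

Answer: sqrt(EG - F^2) = 3*sqrt(146)/8


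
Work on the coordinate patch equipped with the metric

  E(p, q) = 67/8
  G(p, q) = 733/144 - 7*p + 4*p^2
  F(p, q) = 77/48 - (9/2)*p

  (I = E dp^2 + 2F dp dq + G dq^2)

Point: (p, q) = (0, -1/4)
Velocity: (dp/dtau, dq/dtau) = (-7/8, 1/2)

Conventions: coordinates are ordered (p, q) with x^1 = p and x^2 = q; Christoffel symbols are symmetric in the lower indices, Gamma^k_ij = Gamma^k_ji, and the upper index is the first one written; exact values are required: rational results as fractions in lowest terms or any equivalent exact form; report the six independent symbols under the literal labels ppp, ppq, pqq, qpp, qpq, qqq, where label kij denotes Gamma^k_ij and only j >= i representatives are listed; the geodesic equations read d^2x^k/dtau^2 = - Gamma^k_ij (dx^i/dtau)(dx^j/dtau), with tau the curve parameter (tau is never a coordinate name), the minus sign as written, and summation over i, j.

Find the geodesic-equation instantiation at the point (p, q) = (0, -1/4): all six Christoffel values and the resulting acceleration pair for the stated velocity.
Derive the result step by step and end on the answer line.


E = 67/8, F = 77/48, G = 733/144 at the point
E_p = 0, E_q = 0, F_p = -9/2, F_q = 0, G_p = -7, G_q = 0
EG - F^2 = 92293/2304;  g^inv = (2304/92293) * [[733/144, -77/48], [-77/48, 67/8]]
first-kind symbols [ij,l] = (1/2)(d_i g_jl + d_j g_il - d_l g_ij): [pp,p] = E_p/2 = 0, [pp,q] = F_p - E_q/2 = -9/2, [pq,p] = E_q/2 = 0, [pq,q] = G_p/2 = -7/2, [qq,p] = F_q - G_p/2 = 7/2, [qq,q] = G_q/2 = 0
Gamma^p_ij = (G*[ij,p] - F*[ij,q])/(EG - F^2), Gamma^q_ij = (E*[ij,q] - F*[ij,p])/(EG - F^2)
Gamma_ppp = 16632/92293, Gamma_ppq = 12936/92293, Gamma_pqq = 41048/92293, Gamma_qpp = -86832/92293, Gamma_qpq = -67536/92293, Gamma_qqq = -12936/92293
d^2p/dtau^2 = -(Gamma_ppp*(-7/8)^2 + 2*Gamma_ppq*(-7/8)*(1/2) + Gamma_pqq*(1/2)^2) = -5495/43432
d^2q/dtau^2 = -(Gamma_qpp*(-7/8)^2 + 2*Gamma_qpq*(-7/8)*(1/2) + Gamma_qqq*(1/2)^2) = 2499/21716

Answer: Gamma_ppp = 16632/92293, Gamma_ppq = 12936/92293, Gamma_pqq = 41048/92293, Gamma_qpp = -86832/92293, Gamma_qpq = -67536/92293, Gamma_qqq = -12936/92293; accelerations (d^2p/dtau^2, d^2q/dtau^2) = (-5495/43432, 2499/21716)


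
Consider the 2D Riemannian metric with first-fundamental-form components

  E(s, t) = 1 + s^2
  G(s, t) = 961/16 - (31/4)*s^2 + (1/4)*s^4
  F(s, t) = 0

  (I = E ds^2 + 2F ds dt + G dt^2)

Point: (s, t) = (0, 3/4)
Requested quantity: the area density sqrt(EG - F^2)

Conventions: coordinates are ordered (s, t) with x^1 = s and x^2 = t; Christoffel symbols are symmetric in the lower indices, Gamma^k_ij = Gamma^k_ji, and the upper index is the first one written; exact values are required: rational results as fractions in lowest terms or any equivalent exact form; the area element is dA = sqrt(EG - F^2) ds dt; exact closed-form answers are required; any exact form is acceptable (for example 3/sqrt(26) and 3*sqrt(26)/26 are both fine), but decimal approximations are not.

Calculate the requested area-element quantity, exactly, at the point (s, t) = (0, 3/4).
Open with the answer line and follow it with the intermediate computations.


Answer: sqrt(EG - F^2) = 31/4

E = 1, F = 0, G = 961/16; EG - F^2 = 961/16


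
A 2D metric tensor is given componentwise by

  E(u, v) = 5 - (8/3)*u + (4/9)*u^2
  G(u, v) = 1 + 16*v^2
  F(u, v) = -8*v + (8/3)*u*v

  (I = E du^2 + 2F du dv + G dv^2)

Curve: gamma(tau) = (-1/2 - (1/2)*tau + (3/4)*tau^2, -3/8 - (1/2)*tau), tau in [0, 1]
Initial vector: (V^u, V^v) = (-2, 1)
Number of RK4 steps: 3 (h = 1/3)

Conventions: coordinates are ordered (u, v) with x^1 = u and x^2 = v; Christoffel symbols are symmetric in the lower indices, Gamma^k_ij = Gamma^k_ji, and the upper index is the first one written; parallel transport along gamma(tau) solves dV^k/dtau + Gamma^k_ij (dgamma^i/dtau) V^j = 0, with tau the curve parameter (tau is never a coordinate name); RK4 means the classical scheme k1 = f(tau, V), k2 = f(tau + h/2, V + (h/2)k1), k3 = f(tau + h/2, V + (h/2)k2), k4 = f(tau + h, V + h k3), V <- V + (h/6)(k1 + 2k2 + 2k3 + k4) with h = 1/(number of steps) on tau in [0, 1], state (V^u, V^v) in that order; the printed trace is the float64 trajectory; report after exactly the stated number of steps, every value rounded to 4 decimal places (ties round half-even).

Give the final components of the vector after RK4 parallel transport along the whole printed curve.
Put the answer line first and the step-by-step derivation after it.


Answer: V^u = -2.3677, V^v = 0.6060

gamma'(tau) = (-1/2 + (3/2)*tau, -1/2); f(tau, V)^k = -Gamma^k_ij(gamma(tau)) gamma'^i(tau) V^j; h = 1/3; intermediate values shown to 6 dp
curve data and Christoffel symbols at the stage parameters:
  tau = 0.000000: gamma = (-0.500000, -0.375000), gamma' = (-0.500000, -0.500000); Gamma_uuu = -0.178914, Gamma_uuv = 0.000000, Gamma_uvv = -1.073482, Gamma_vuu = -0.115016, Gamma_vuv = 0.000000, Gamma_vvv = -0.690096
  tau = 0.166667: gamma = (-0.562500, -0.458333), gamma' = (-0.250000, -0.500000); Gamma_uuu = -0.158306, Gamma_uuv = 0.000000, Gamma_uvv = -0.949835, Gamma_vuu = -0.122201, Gamma_vuv = 0.000000, Gamma_vvv = -0.733206
  tau = 0.333333: gamma = (-0.583333, -0.541667), gamma' = (0.000000, -0.500000); Gamma_uuu = -0.139686, Gamma_uuv = 0.000000, Gamma_uvv = -0.838116, Gamma_vuu = -0.126692, Gamma_vuv = 0.000000, Gamma_vvv = -0.760152
  tau = 0.500000: gamma = (-0.562500, -0.625000), gamma' = (0.250000, -0.500000); Gamma_uuu = -0.122828, Gamma_uuv = 0.000000, Gamma_uvv = -0.736970, Gamma_vuu = -0.129293, Gamma_vuv = 0.000000, Gamma_vvv = -0.775758
  tau = 0.666667: gamma = (-0.500000, -0.708333), gamma' = (0.500000, -0.500000); Gamma_uuu = -0.107486, Gamma_uuv = 0.000000, Gamma_uvv = -0.644914, Gamma_vuu = -0.130518, Gamma_vuv = 0.000000, Gamma_vvv = -0.783109
  tau = 0.833333: gamma = (-0.395833, -0.791667), gamma' = (0.750000, -0.500000); Gamma_uuu = -0.093435, Gamma_uuv = 0.000000, Gamma_uvv = -0.560612, Gamma_vuu = -0.130695, Gamma_vuv = 0.000000, Gamma_vvv = -0.784169
  tau = 1.000000: gamma = (-0.250000, -0.875000), gamma' = (1.000000, -0.500000); Gamma_uuu = -0.080495, Gamma_uuv = 0.000000, Gamma_uvv = -0.482972, Gamma_vuu = -0.130031, Gamma_vuv = 0.000000, Gamma_vvv = -0.780186
step 0: V^u = -2.0000, V^v = 1.0000
step 1: k1 = (-0.357827, -0.230032), k2 = (-0.375197, -0.289625), k3 = (-0.370365, -0.285896), k4 = (-0.379122, -0.343855); V <- V + (h/6)(k1 + 2k2 + 2k3 + k4): V^u = -2.1238, V^v = 0.9042
step 2: k1 = (-0.378900, -0.343653), k2 = (-0.379222, -0.399181), k3 = (-0.375814, -0.395593), k4 = (-0.369906, -0.449171); V <- V + (h/6)(k1 + 2k2 + 2k3 + k4): V^u = -2.2493, V^v = 0.7718
step 3: k1 = (-0.369760, -0.448994), k2 = (-0.357309, -0.499794), k3 = (-0.354790, -0.496271), k4 = (-0.337011, -0.544403); V <- V + (h/6)(k1 + 2k2 + 2k3 + k4): V^u = -2.3677, V^v = 0.6060


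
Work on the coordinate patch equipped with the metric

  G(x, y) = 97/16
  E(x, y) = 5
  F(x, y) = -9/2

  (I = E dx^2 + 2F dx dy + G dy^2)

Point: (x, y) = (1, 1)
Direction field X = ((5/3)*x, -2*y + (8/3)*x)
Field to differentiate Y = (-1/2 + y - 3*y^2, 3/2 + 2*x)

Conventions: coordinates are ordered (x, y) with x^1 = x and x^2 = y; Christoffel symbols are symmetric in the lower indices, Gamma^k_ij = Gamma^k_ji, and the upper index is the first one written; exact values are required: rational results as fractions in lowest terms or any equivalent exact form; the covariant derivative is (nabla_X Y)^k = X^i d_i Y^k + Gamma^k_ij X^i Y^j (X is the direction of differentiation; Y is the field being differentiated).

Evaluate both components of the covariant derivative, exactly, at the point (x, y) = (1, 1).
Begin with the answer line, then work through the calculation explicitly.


Answer: (nabla_X Y)^x = -10/3, (nabla_X Y)^y = 10/3

E = 5, F = -9/2, G = 97/16 at the point
E_x = 0, E_y = 0, F_x = 0, F_y = 0, G_x = 0, G_y = 0
EG - F^2 = 161/16;  g^inv = (16/161) * [[97/16, 9/2], [9/2, 5]]
first-kind symbols [ij,l] = (1/2)(d_i g_jl + d_j g_il - d_l g_ij): [xx,x] = E_x/2 = 0, [xx,y] = F_x - E_y/2 = 0, [xy,x] = E_y/2 = 0, [xy,y] = G_x/2 = 0, [yy,x] = F_y - G_x/2 = 0, [yy,y] = G_y/2 = 0
Gamma^x_ij = (G*[ij,x] - F*[ij,y])/(EG - F^2), Gamma^y_ij = (E*[ij,y] - F*[ij,x])/(EG - F^2)
Gamma_xxx = 0, Gamma_xxy = 0, Gamma_xyy = 0, Gamma_yxx = 0, Gamma_yxy = 0, Gamma_yyy = 0
X = (5/3, 2/3), Y = (-5/2, 7/2) at the point


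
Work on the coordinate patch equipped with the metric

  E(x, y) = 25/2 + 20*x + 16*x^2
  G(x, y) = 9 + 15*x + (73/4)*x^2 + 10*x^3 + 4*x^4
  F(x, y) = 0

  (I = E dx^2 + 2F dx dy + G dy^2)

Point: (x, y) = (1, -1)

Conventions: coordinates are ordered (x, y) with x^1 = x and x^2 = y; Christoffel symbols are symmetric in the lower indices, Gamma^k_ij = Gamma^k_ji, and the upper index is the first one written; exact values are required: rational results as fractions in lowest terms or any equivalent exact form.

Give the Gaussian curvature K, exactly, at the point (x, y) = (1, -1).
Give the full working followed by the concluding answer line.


E = 97/2, F = 0, G = 225/4, EG - F^2 = 21825/8 at the point
E_x = 52, E_y = 0, F_x = 0, F_y = 0, G_x = 195/2, G_y = 0
E_yy = 0, F_xy = 0, G_xx = 289/2
Compute both Brioschi determinants and normalise by (EG - F^2)^2.
M1 = [[-E_yy/2 + F_xy - G_xx/2, E_x/2, F_x - E_y/2], [F_y - G_x/2, E, F], [G_y/2, F, G]] = [[-289/4, 26, 0], [-195/4, 97/2, 0], [0, 0, 225/4]]; det M1 = -4025925/32
M2 = [[0, E_y/2, G_x/2], [E_y/2, E, F], [G_x/2, F, G]] = [[0, 0, 195/4], [0, 97/2, 0], [195/4, 0, 225/4]]; det M2 = -3688425/32
det M1 - det M2 = -84375/8; K = -84375/8 / (21825/8)^2 = -40/28227

Answer: K = -40/28227


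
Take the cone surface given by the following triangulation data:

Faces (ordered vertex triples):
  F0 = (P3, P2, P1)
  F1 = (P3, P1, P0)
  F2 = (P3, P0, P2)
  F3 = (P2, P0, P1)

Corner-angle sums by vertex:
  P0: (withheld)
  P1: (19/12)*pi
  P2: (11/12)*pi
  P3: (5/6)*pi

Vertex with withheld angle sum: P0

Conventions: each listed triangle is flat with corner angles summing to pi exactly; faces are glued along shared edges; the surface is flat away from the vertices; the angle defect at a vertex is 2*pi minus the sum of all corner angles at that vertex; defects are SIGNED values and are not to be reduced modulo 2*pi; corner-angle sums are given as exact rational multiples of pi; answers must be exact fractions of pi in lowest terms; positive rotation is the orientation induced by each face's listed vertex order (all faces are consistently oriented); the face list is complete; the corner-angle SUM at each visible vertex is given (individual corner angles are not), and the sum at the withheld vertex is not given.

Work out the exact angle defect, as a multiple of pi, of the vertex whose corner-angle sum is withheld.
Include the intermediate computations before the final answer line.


V = 4, E = 6, F = 4; chi = V - E + F = 2
Gauss-Bonnet: total defect = 2*pi*chi = 4*pi; visible defects sum to (8/3)*pi

Answer: defect(P0) = (4/3)*pi


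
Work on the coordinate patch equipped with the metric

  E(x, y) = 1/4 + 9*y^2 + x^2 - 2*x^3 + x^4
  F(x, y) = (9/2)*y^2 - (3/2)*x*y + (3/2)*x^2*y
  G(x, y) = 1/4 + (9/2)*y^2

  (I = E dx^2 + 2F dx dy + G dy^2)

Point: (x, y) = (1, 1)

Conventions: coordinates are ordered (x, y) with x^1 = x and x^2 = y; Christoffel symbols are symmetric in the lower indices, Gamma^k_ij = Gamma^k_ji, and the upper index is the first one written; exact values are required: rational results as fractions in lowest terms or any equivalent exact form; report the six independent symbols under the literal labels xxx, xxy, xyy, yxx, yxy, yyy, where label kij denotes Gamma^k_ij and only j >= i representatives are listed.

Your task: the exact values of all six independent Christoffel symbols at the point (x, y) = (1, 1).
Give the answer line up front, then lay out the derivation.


Answer: Gamma_xxx = 540/379, Gamma_xxy = 684/379, Gamma_xyy = 360/379, Gamma_yxx = -1110/379, Gamma_yxy = -648/379, Gamma_yyy = 18/379

E = 37/4, F = 9/2, G = 19/4 at the point
E_x = 0, E_y = 18, F_x = 3/2, F_y = 9, G_x = 0, G_y = 9
EG - F^2 = 379/16;  g^inv = (16/379) * [[19/4, -9/2], [-9/2, 37/4]]
first-kind symbols [ij,l] = (1/2)(d_i g_jl + d_j g_il - d_l g_ij): [xx,x] = E_x/2 = 0, [xx,y] = F_x - E_y/2 = -15/2, [xy,x] = E_y/2 = 9, [xy,y] = G_x/2 = 0, [yy,x] = F_y - G_x/2 = 9, [yy,y] = G_y/2 = 9/2
Gamma^x_ij = (G*[ij,x] - F*[ij,y])/(EG - F^2), Gamma^y_ij = (E*[ij,y] - F*[ij,x])/(EG - F^2)


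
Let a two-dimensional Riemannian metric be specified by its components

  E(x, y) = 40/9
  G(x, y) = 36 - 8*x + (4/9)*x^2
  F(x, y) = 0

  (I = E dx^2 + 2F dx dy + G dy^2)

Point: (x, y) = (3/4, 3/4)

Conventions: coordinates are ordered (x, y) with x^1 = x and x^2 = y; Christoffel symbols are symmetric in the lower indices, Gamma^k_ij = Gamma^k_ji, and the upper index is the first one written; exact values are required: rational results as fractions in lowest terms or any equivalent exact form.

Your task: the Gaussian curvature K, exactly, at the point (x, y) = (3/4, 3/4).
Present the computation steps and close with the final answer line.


E = 40/9, F = 0, G = 121/4, EG - F^2 = 1210/9 at the point
E_x = 0, E_y = 0, F_x = 0, F_y = 0, G_x = -22/3, G_y = 0
E_yy = 0, F_xy = 0, G_xx = 8/9
Compute both Brioschi determinants and normalise by (EG - F^2)^2.
M1 = [[-E_yy/2 + F_xy - G_xx/2, E_x/2, F_x - E_y/2], [F_y - G_x/2, E, F], [G_y/2, F, G]] = [[-4/9, 0, 0], [11/3, 40/9, 0], [0, 0, 121/4]]; det M1 = -4840/81
M2 = [[0, E_y/2, G_x/2], [E_y/2, E, F], [G_x/2, F, G]] = [[0, 0, -11/3], [0, 40/9, 0], [-11/3, 0, 121/4]]; det M2 = -4840/81
det M1 - det M2 = 0; K = 0 / (1210/9)^2 = 0

Answer: K = 0


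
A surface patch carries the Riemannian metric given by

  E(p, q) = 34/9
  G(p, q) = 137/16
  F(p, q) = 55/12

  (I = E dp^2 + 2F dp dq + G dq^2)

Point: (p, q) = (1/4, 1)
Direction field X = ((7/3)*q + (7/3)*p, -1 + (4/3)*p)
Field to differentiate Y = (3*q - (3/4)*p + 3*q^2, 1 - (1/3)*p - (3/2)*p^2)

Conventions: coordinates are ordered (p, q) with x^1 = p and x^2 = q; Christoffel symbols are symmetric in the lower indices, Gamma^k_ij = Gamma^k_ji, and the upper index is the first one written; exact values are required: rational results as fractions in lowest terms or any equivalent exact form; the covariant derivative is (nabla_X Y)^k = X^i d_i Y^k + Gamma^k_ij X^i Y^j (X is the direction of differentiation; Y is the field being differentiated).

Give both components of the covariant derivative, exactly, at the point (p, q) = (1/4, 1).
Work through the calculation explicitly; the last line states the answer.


E = 34/9, F = 55/12, G = 137/16 at the point
E_p = 0, E_q = 0, F_p = 0, F_q = 0, G_p = 0, G_q = 0
EG - F^2 = 1633/144;  g^inv = (144/1633) * [[137/16, -55/12], [-55/12, 34/9]]
first-kind symbols [ij,l] = (1/2)(d_i g_jl + d_j g_il - d_l g_ij): [pp,p] = E_p/2 = 0, [pp,q] = F_p - E_q/2 = 0, [pq,p] = E_q/2 = 0, [pq,q] = G_p/2 = 0, [qq,p] = F_q - G_p/2 = 0, [qq,q] = G_q/2 = 0
Gamma^p_ij = (G*[ij,p] - F*[ij,q])/(EG - F^2), Gamma^q_ij = (E*[ij,q] - F*[ij,p])/(EG - F^2)
Gamma_ppp = 0, Gamma_ppq = 0, Gamma_pqq = 0, Gamma_qpp = 0, Gamma_qpq = 0, Gamma_qqq = 0
X = (35/12, -2/3), Y = (93/16, 79/96) at the point

Answer: (nabla_X Y)^p = -131/16, (nabla_X Y)^q = -455/144


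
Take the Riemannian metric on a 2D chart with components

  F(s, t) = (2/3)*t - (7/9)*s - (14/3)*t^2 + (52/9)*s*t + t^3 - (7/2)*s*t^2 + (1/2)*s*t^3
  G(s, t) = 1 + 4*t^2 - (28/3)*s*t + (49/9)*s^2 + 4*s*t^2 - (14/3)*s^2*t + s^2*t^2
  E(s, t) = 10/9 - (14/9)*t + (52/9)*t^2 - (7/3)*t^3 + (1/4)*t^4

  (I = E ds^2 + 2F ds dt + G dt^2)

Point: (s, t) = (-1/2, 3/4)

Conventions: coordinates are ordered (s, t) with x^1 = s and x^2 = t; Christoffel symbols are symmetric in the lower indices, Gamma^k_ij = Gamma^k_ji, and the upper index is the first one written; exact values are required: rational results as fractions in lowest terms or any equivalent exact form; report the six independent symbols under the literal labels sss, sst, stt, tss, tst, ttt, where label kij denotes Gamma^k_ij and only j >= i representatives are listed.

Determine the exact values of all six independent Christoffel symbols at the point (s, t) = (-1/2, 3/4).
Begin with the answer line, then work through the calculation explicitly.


Answer: Gamma_sss = 0, Gamma_sst = 16568/69497, Gamma_stt = -15696/69497, Gamma_tss = 0, Gamma_tst = -33440/69497, Gamma_ttt = 31680/69497

E = 21097/9216, F = -5995/2304, G = 3601/576 at the point
E_s = 0, E_t = 2071/576, F_s = 2071/1152, F_t = -3071/576, G_s = -1045/144, G_t = 55/8
EG - F^2 = 69497/9216;  g^inv = (9216/69497) * [[3601/576, 5995/2304], [5995/2304, 21097/9216]]
first-kind symbols [ij,l] = (1/2)(d_i g_jl + d_j g_il - d_l g_ij): [ss,s] = E_s/2 = 0, [ss,t] = F_s - E_t/2 = 0, [st,s] = E_t/2 = 2071/1152, [st,t] = G_s/2 = -1045/288, [tt,s] = F_t - G_s/2 = -109/64, [tt,t] = G_t/2 = 55/16
Gamma^s_ij = (G*[ij,s] - F*[ij,t])/(EG - F^2), Gamma^t_ij = (E*[ij,t] - F*[ij,s])/(EG - F^2)


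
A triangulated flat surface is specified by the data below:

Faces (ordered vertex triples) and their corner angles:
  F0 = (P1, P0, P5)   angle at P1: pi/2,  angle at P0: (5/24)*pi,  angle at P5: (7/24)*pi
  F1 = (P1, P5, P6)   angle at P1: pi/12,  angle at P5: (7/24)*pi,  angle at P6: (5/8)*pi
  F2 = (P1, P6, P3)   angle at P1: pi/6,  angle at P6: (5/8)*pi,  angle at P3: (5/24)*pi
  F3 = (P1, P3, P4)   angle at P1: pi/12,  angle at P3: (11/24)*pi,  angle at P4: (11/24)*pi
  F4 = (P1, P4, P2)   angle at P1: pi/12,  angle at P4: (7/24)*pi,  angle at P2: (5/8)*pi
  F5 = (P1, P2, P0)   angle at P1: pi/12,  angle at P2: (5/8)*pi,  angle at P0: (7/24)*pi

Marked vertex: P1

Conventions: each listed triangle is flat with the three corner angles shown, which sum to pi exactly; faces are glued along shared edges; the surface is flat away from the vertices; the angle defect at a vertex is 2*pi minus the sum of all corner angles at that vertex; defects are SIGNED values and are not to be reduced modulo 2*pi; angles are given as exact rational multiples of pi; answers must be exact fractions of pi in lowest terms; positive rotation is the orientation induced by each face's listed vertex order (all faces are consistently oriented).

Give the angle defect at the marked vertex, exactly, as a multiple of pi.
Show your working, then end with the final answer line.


Sum of corner angles at P1: pi
defect = 2*pi - pi

Answer: defect(P1) = pi


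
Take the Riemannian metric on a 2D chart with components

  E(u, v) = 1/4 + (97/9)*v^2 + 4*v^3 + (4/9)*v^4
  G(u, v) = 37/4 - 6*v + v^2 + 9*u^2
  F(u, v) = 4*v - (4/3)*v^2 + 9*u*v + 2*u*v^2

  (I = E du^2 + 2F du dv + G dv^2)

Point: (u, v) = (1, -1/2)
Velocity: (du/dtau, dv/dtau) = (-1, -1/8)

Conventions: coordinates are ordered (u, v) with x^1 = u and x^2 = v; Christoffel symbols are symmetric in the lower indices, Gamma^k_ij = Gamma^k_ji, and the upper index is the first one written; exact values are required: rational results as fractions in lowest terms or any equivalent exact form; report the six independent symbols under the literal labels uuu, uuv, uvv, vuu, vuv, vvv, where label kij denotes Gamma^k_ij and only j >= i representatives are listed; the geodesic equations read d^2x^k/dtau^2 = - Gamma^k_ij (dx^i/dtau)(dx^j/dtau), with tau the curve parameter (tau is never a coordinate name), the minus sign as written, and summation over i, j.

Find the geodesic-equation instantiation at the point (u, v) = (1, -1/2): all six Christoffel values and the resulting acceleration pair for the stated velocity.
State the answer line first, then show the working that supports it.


Answer: Gamma_uuu = 0, Gamma_uuv = -696/313, Gamma_uvv = 1188/313, Gamma_vuu = 0, Gamma_vuv = -74/313, Gamma_vvv = 299/313; accelerations (d^2u/dtau^2, d^2v/dtau^2) = (2487/5008, 885/20032)

E = 89/36, F = -19/3, G = 43/2 at the point
E_u = 0, E_v = -8, F_u = -4, F_v = 37/3, G_u = 18, G_v = -7
EG - F^2 = 313/24;  g^inv = (24/313) * [[43/2, 19/3], [19/3, 89/36]]
first-kind symbols [ij,l] = (1/2)(d_i g_jl + d_j g_il - d_l g_ij): [uu,u] = E_u/2 = 0, [uu,v] = F_u - E_v/2 = 0, [uv,u] = E_v/2 = -4, [uv,v] = G_u/2 = 9, [vv,u] = F_v - G_u/2 = 10/3, [vv,v] = G_v/2 = -7/2
Gamma^u_ij = (G*[ij,u] - F*[ij,v])/(EG - F^2), Gamma^v_ij = (E*[ij,v] - F*[ij,u])/(EG - F^2)
Gamma_uuu = 0, Gamma_uuv = -696/313, Gamma_uvv = 1188/313, Gamma_vuu = 0, Gamma_vuv = -74/313, Gamma_vvv = 299/313
d^2u/dtau^2 = -(Gamma_uuu*(-1)^2 + 2*Gamma_uuv*(-1)*(-1/8) + Gamma_uvv*(-1/8)^2) = 2487/5008
d^2v/dtau^2 = -(Gamma_vuu*(-1)^2 + 2*Gamma_vuv*(-1)*(-1/8) + Gamma_vvv*(-1/8)^2) = 885/20032


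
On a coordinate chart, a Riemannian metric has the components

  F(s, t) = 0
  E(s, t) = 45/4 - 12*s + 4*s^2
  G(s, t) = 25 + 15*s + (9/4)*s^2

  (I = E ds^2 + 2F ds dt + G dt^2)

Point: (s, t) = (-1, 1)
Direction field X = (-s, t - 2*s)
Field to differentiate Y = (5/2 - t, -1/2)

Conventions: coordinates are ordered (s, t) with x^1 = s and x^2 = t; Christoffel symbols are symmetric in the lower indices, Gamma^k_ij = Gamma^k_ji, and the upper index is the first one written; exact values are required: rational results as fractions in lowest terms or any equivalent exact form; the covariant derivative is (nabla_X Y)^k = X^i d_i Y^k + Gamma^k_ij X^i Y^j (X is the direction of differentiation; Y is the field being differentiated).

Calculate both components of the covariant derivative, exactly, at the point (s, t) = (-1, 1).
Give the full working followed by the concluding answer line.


E = 109/4, F = 0, G = 49/4 at the point
E_s = -20, E_t = 0, F_s = 0, F_t = 0, G_s = 21/2, G_t = 0
EG - F^2 = 5341/16;  g^inv = (16/5341) * [[49/4, 0], [0, 109/4]]
first-kind symbols [ij,l] = (1/2)(d_i g_jl + d_j g_il - d_l g_ij): [ss,s] = E_s/2 = -10, [ss,t] = F_s - E_t/2 = 0, [st,s] = E_t/2 = 0, [st,t] = G_s/2 = 21/4, [tt,s] = F_t - G_s/2 = -21/4, [tt,t] = G_t/2 = 0
Gamma^s_ij = (G*[ij,s] - F*[ij,t])/(EG - F^2), Gamma^t_ij = (E*[ij,t] - F*[ij,s])/(EG - F^2)
Gamma_sss = -40/109, Gamma_sst = 0, Gamma_stt = -21/109, Gamma_tss = 0, Gamma_tst = 3/7, Gamma_ttt = 0
X = (1, 3), Y = (3/2, -1/2) at the point

Answer: (nabla_X Y)^s = -711/218, (nabla_X Y)^t = 12/7


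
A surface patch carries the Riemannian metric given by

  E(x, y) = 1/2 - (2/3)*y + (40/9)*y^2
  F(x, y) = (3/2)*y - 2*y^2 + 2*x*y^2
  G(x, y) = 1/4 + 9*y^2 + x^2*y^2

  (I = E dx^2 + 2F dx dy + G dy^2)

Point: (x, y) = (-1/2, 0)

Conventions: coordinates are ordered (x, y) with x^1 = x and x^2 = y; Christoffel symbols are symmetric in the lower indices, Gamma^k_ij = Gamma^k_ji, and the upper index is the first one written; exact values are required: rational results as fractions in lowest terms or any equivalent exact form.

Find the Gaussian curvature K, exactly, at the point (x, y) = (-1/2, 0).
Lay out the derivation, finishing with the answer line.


E = 1/2, F = 0, G = 1/4, EG - F^2 = 1/8 at the point
E_x = 0, E_y = -2/3, F_x = 0, F_y = 3/2, G_x = 0, G_y = 0
E_yy = 80/9, F_xy = 0, G_xx = 0
Brioschi: K = (det M1 - det M2) / (EG - F^2)^2 with the standard first/second-derivative matrices M1, M2.
M1 = [[-E_yy/2 + F_xy - G_xx/2, E_x/2, F_x - E_y/2], [F_y - G_x/2, E, F], [G_y/2, F, G]] = [[-40/9, 0, 1/3], [3/2, 1/2, 0], [0, 0, 1/4]]; det M1 = -5/9
M2 = [[0, E_y/2, G_x/2], [E_y/2, E, F], [G_x/2, F, G]] = [[0, -1/3, 0], [-1/3, 1/2, 0], [0, 0, 1/4]]; det M2 = -1/36
det M1 - det M2 = -19/36; K = -19/36 / (1/8)^2 = -304/9

Answer: K = -304/9


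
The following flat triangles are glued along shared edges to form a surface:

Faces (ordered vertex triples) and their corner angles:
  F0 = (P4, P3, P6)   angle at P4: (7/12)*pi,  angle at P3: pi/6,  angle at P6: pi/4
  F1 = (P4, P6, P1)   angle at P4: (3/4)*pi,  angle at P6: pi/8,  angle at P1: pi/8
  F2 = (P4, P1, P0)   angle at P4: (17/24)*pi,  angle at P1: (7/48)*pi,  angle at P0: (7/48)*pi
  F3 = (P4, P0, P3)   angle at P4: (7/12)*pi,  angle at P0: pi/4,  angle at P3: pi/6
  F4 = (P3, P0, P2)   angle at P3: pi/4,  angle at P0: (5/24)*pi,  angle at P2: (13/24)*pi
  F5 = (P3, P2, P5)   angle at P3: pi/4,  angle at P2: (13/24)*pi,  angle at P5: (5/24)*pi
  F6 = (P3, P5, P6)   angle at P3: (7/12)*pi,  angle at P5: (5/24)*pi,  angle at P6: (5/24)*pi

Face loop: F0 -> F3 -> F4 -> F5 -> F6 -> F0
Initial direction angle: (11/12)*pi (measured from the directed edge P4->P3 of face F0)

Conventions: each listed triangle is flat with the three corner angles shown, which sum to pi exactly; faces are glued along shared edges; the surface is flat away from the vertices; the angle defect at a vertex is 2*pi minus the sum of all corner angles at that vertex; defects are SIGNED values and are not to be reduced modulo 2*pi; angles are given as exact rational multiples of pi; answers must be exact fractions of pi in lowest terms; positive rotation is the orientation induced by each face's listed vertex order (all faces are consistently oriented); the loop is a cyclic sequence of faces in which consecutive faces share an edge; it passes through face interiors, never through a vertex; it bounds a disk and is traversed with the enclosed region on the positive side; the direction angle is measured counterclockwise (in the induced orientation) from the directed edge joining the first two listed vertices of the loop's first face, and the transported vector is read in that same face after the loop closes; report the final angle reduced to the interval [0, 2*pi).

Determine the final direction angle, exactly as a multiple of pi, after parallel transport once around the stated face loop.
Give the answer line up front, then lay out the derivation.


Answer: final direction angle = (3/2)*pi

enclosed vertex P3: corner angles sum to (17/12)*pi, defect = 2*pi - (17/12)*pi = (7/12)*pi
the final direction is the initial angle plus the enclosed defects, taken mod 2*pi in the induced orientation
final angle = (11/12)*pi + (7/12)*pi = (3/2)*pi (mod 2*pi)


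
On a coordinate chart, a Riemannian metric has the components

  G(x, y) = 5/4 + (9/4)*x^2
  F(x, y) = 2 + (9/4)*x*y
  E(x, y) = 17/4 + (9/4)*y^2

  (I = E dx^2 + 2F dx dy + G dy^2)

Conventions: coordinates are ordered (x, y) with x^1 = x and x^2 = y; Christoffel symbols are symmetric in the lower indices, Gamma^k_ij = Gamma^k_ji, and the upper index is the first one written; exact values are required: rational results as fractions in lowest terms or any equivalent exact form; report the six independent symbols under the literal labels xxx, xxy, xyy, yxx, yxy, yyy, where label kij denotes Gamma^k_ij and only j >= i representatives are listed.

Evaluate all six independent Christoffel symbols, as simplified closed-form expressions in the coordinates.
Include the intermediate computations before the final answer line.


E = 17/4 + (9/4)*y^2; F = 2 + (9/4)*x*y; G = 5/4 + (9/4)*x^2
Gamma^k_ij = (1/2) g^{kl} (d_i g_jl + d_j g_il - d_l g_ij), with g^inv = (1/(EG-F^2)) [[G, -F], [-F, E]]
first partials: E_x = 0, E_y = (9/2)*y, F_x = (9/4)*y, F_y = (9/4)*x, G_x = (9/2)*x, G_y = 0
D = EG - F^2 = 21/16 + (45/16)*y^2 - 9*x*y + (153/16)*x^2
expanded: Gamma^x_xx = (G E_x - 2F F_x + F E_y)/(2D), Gamma^x_xy = (G E_y - F G_x)/(2D), Gamma^x_yy = (2G F_y - G G_x - F G_y)/(2D), Gamma^y_xx = (2E F_x - E E_y - F E_x)/(2D), Gamma^y_xy = (E G_x - F E_y)/(2D), Gamma^y_yy = (E G_y - 2F F_y + F G_x)/(2D); substitute and cancel common factors

Answer: Gamma_xxx = 0, Gamma_xxy = (-24*x + 15*y)/(51*x^2 - 48*x*y + 15*y^2 + 7), Gamma_xyy = 0, Gamma_yxx = 0, Gamma_yxy = (51*x - 24*y)/(51*x^2 - 48*x*y + 15*y^2 + 7), Gamma_yyy = 0


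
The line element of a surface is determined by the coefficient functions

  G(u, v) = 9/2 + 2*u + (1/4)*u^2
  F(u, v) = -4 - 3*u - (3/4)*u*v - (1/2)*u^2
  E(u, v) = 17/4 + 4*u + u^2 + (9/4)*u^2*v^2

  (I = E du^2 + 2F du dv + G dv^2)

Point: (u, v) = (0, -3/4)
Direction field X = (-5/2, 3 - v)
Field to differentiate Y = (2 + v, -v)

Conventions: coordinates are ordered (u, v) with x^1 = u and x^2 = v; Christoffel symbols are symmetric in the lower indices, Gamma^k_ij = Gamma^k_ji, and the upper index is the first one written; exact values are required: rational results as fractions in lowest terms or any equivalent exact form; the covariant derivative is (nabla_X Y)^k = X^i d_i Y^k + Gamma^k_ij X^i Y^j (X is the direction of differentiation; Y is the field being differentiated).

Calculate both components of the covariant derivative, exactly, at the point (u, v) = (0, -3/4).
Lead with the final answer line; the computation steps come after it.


Answer: (nabla_X Y)^u = 81/20, (nabla_X Y)^v = -373/320

E = 17/4, F = -4, G = 9/2 at the point
E_u = 4, E_v = 0, F_u = -39/16, F_v = 0, G_u = 2, G_v = 0
EG - F^2 = 25/8;  g^inv = (8/25) * [[9/2, 4], [4, 17/4]]
first-kind symbols [ij,l] = (1/2)(d_i g_jl + d_j g_il - d_l g_ij): [uu,u] = E_u/2 = 2, [uu,v] = F_u - E_v/2 = -39/16, [uv,u] = E_v/2 = 0, [uv,v] = G_u/2 = 1, [vv,u] = F_v - G_u/2 = -1, [vv,v] = G_v/2 = 0
Gamma^u_ij = (G*[ij,u] - F*[ij,v])/(EG - F^2), Gamma^v_ij = (E*[ij,v] - F*[ij,u])/(EG - F^2)
Gamma_uuu = -6/25, Gamma_uuv = 32/25, Gamma_uvv = -36/25, Gamma_vuu = -151/200, Gamma_vuv = 34/25, Gamma_vvv = -32/25
X = (-5/2, 15/4), Y = (5/4, 3/4) at the point


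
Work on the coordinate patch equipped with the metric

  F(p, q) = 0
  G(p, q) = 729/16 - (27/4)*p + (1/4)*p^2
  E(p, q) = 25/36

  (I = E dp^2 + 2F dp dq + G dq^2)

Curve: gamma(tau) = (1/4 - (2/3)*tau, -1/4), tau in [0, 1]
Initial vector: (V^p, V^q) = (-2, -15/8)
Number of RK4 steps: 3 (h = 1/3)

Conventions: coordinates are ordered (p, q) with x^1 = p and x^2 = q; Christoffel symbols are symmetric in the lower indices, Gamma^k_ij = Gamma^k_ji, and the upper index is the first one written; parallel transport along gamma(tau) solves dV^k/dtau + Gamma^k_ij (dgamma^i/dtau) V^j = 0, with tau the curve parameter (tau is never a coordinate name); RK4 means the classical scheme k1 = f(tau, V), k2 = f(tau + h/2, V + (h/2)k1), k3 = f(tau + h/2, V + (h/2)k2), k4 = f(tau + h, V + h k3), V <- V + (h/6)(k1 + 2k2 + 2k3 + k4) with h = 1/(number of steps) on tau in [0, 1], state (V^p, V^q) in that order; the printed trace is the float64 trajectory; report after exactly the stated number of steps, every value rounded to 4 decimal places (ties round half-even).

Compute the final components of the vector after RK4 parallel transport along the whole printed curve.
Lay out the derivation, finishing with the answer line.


gamma'(tau) = (-2/3, 0); f(tau, V)^k = -Gamma^k_ij(gamma(tau)) gamma'^i(tau) V^j; h = 1/3; intermediate values shown to 6 dp
curve data and Christoffel symbols at the stage parameters:
  tau = 0.000000: gamma = (0.250000, -0.250000), gamma' = (-0.666667, 0.000000); Gamma_ppp = 0.000000, Gamma_ppq = 0.000000, Gamma_pqq = 4.770000, Gamma_qpp = 0.000000, Gamma_qpq = -0.075472, Gamma_qqq = 0.000000
  tau = 0.166667: gamma = (0.138889, -0.250000), gamma' = (-0.666667, 0.000000); Gamma_ppp = 0.000000, Gamma_ppq = 0.000000, Gamma_pqq = 4.810000, Gamma_qpp = 0.000000, Gamma_qpq = -0.074844, Gamma_qqq = 0.000000
  tau = 0.333333: gamma = (0.027778, -0.250000), gamma' = (-0.666667, 0.000000); Gamma_ppp = 0.000000, Gamma_ppq = 0.000000, Gamma_pqq = 4.850000, Gamma_qpp = 0.000000, Gamma_qpq = -0.074227, Gamma_qqq = 0.000000
  tau = 0.500000: gamma = (-0.083333, -0.250000), gamma' = (-0.666667, 0.000000); Gamma_ppp = 0.000000, Gamma_ppq = 0.000000, Gamma_pqq = 4.890000, Gamma_qpp = 0.000000, Gamma_qpq = -0.073620, Gamma_qqq = 0.000000
  tau = 0.666667: gamma = (-0.194444, -0.250000), gamma' = (-0.666667, 0.000000); Gamma_ppp = 0.000000, Gamma_ppq = 0.000000, Gamma_pqq = 4.930000, Gamma_qpp = 0.000000, Gamma_qpq = -0.073022, Gamma_qqq = 0.000000
  tau = 0.833333: gamma = (-0.305556, -0.250000), gamma' = (-0.666667, 0.000000); Gamma_ppp = 0.000000, Gamma_ppq = 0.000000, Gamma_pqq = 4.970000, Gamma_qpp = 0.000000, Gamma_qpq = -0.072435, Gamma_qqq = 0.000000
  tau = 1.000000: gamma = (-0.416667, -0.250000), gamma' = (-0.666667, 0.000000); Gamma_ppp = 0.000000, Gamma_ppq = 0.000000, Gamma_pqq = 5.010000, Gamma_qpp = 0.000000, Gamma_qpq = -0.071856, Gamma_qqq = 0.000000
step 0: V^p = -2.0000, V^q = -1.8750
step 1: k1 = (0.000000, 0.094340), k2 = (0.000000, 0.092771), k3 = (0.000000, 0.092784), k4 = (0.000000, 0.091253); V <- V + (h/6)(k1 + 2k2 + 2k3 + k4): V^p = -2.0000, V^q = -1.8441
step 2: k1 = (0.000000, 0.091253), k2 = (0.000000, 0.089760), k3 = (0.000000, 0.089772), k4 = (0.000000, 0.088316); V <- V + (h/6)(k1 + 2k2 + 2k3 + k4): V^p = -2.0000, V^q = -1.8141
step 3: k1 = (0.000000, 0.088316), k2 = (0.000000, 0.086894), k3 = (0.000000, 0.086905), k4 = (0.000000, 0.085518); V <- V + (h/6)(k1 + 2k2 + 2k3 + k4): V^p = -2.0000, V^q = -1.7852

Answer: V^p = -2.0000, V^q = -1.7852


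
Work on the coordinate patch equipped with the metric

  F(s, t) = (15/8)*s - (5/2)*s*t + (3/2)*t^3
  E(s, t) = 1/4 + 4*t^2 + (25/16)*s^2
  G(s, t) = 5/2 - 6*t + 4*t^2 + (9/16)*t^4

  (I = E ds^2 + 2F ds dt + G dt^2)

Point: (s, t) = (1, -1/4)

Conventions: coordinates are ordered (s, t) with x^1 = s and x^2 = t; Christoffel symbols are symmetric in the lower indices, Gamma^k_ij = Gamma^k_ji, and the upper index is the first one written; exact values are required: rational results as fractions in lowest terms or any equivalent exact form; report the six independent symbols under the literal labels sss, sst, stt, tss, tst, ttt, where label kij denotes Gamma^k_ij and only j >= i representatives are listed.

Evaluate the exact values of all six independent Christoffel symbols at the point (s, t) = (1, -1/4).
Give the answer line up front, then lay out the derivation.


Answer: Gamma_sss = -6981/9095, Gamma_sst = -278672/172805, Gamma_stt = 67531/345610, Gamma_tss = 11552/9095, Gamma_tst = 162304/172805, Gamma_ttt = -182936/172805

E = 33/16, F = 317/128, G = 17417/4096 at the point
E_s = 25/8, E_t = -2, F_s = 5/2, F_t = -71/32, G_s = 0, G_t = -2057/256
EG - F^2 = 172805/65536;  g^inv = (65536/172805) * [[17417/4096, -317/128], [-317/128, 33/16]]
first-kind symbols [ij,l] = (1/2)(d_i g_jl + d_j g_il - d_l g_ij): [ss,s] = E_s/2 = 25/16, [ss,t] = F_s - E_t/2 = 7/2, [st,s] = E_t/2 = -1, [st,t] = G_s/2 = 0, [tt,s] = F_t - G_s/2 = -71/32, [tt,t] = G_t/2 = -2057/512
Gamma^s_ij = (G*[ij,s] - F*[ij,t])/(EG - F^2), Gamma^t_ij = (E*[ij,t] - F*[ij,s])/(EG - F^2)
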